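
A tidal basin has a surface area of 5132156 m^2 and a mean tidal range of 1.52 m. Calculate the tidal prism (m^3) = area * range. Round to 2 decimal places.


Tidal prism = Area * Tidal range
P = 5132156 * 1.52
P = 7800877.12 m^3

7800877.12


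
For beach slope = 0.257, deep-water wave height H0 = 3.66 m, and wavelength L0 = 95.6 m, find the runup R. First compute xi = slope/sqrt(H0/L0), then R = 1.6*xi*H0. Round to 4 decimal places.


xi = slope / sqrt(H0/L0)
H0/L0 = 3.66/95.6 = 0.038285
sqrt(0.038285) = 0.195664
xi = 0.257 / 0.195664 = 1.313474
R = 1.6 * xi * H0 = 1.6 * 1.313474 * 3.66
R = 7.6917 m

7.6917


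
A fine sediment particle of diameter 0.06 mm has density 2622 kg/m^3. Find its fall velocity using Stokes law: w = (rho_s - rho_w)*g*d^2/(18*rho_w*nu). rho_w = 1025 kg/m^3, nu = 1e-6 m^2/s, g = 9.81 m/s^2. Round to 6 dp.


w = (rho_s - rho_w) * g * d^2 / (18 * rho_w * nu)
d = 0.06 mm = 0.000060 m
rho_s - rho_w = 2622 - 1025 = 1597
Numerator = 1597 * 9.81 * (0.000060)^2 = 0.000056399652
Denominator = 18 * 1025 * 1e-6 = 0.018450
w = 0.003057 m/s

0.003057


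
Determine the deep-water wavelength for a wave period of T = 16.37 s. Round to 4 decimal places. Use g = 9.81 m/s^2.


L0 = g * T^2 / (2 * pi)
L0 = 9.81 * 16.37^2 / (2 * pi)
L0 = 9.81 * 267.9769 / 6.28319
L0 = 2628.8534 / 6.28319
L0 = 418.3950 m

418.3950


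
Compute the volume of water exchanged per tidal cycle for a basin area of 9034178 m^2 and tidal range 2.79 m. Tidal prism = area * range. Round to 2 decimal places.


Tidal prism = Area * Tidal range
P = 9034178 * 2.79
P = 25205356.62 m^3

25205356.62


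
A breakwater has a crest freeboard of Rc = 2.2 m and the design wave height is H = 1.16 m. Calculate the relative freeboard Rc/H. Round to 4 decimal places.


Relative freeboard = Rc / H
= 2.2 / 1.16
= 1.8966

1.8966


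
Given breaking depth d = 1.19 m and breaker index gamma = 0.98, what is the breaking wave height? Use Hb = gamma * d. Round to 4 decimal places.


Hb = gamma * d
Hb = 0.98 * 1.19
Hb = 1.1662 m

1.1662


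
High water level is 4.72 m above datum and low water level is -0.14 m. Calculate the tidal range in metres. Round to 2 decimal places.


Tidal range = High water - Low water
Tidal range = 4.72 - (-0.14)
Tidal range = 4.86 m

4.86


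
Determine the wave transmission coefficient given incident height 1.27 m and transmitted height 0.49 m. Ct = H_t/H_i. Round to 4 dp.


Ct = H_t / H_i
Ct = 0.49 / 1.27
Ct = 0.3858

0.3858


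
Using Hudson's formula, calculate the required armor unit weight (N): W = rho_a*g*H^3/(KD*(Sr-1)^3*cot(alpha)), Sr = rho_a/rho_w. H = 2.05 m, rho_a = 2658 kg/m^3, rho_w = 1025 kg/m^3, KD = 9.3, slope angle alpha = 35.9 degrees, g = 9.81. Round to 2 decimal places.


Sr = rho_a / rho_w = 2658 / 1025 = 2.593171
(Sr - 1) = 1.593171
(Sr - 1)^3 = 4.043775
cot(35.9) = 1 / tan(35.9) = 1 / 0.723879 = 1.381446
Numerator = 2658 * 9.81 * 2.05^3 = 224639.2121
Denominator = 9.3 * 4.043775 * 1.381446 = 51.952178
W = 224639.2121 / 51.952178
W = 4323.96 N

4323.96


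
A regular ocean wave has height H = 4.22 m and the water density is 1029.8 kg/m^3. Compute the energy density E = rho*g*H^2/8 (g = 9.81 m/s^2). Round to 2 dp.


E = (1/8) * rho * g * H^2
E = (1/8) * 1029.8 * 9.81 * 4.22^2
E = 0.125 * 1029.8 * 9.81 * 17.8084
E = 22488.31 J/m^2

22488.31


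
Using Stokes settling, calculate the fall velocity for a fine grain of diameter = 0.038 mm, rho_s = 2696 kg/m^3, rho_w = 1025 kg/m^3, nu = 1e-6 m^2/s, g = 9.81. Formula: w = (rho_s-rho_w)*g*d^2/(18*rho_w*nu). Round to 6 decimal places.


w = (rho_s - rho_w) * g * d^2 / (18 * rho_w * nu)
d = 0.038 mm = 0.000038 m
rho_s - rho_w = 2696 - 1025 = 1671
Numerator = 1671 * 9.81 * (0.000038)^2 = 0.000023670784
Denominator = 18 * 1025 * 1e-6 = 0.018450
w = 0.001283 m/s

0.001283


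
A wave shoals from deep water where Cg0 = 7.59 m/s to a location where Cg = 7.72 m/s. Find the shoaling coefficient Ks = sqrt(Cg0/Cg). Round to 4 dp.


Ks = sqrt(Cg0 / Cg)
Ks = sqrt(7.59 / 7.72)
Ks = sqrt(0.9832)
Ks = 0.9915

0.9915


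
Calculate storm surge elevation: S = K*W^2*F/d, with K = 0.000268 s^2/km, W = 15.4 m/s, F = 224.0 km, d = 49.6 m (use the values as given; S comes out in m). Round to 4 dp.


S = K * W^2 * F / d
W^2 = 15.4^2 = 237.16
S = 0.000268 * 237.16 * 224.0 / 49.6
Numerator = 0.000268 * 237.16 * 224.0 = 14.237189
S = 14.237189 / 49.6 = 0.2870 m

0.2870


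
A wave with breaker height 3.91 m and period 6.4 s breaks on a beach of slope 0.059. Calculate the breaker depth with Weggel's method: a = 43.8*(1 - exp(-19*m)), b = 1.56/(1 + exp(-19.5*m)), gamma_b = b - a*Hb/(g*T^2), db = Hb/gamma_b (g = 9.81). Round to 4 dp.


a = 43.8 * (1 - exp(-19 * m))
exp(-19 * 0.059) = exp(-1.1210) = 0.325954
a = 43.8 * (1 - 0.325954) = 29.523229
b = 1.56 / (1 + exp(-19.5 * m))
exp(-19.5 * 0.059) = exp(-1.1505) = 0.316478
b = 1.56 / (1 + 0.316478) = 1.184979
Hb / (g * T^2) = 3.91 / (9.81 * 6.4^2) = 3.91 / 401.8176 = 0.00973078
gamma_b = b - a * Hb/(g*T^2) = 1.184979 - 29.523229 * 0.00973078 = 0.897695
db = Hb / gamma_b = 3.91 / 0.897695
db = 4.3556 m

4.3556


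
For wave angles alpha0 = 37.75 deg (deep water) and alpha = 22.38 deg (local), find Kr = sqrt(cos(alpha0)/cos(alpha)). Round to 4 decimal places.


Kr = sqrt(cos(alpha0) / cos(alpha))
cos(37.75) = 0.790690
cos(22.38) = 0.924679
Kr = sqrt(0.790690 / 0.924679)
Kr = sqrt(0.855096)
Kr = 0.9247

0.9247


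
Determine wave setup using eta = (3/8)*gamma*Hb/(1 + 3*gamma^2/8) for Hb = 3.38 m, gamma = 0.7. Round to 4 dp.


eta = (3/8) * gamma * Hb / (1 + 3*gamma^2/8)
Numerator = (3/8) * 0.7 * 3.38 = 0.887250
Denominator = 1 + 3*0.7^2/8 = 1 + 0.183750 = 1.183750
eta = 0.887250 / 1.183750
eta = 0.7495 m

0.7495


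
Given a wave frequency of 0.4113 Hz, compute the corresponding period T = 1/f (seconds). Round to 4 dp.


T = 1 / f
T = 1 / 0.4113
T = 2.4313 s

2.4313


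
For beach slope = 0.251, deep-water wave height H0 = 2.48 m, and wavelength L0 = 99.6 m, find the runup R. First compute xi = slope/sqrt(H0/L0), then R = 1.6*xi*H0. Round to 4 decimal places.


xi = slope / sqrt(H0/L0)
H0/L0 = 2.48/99.6 = 0.024900
sqrt(0.024900) = 0.157796
xi = 0.251 / 0.157796 = 1.590661
R = 1.6 * xi * H0 = 1.6 * 1.590661 * 2.48
R = 6.3117 m

6.3117


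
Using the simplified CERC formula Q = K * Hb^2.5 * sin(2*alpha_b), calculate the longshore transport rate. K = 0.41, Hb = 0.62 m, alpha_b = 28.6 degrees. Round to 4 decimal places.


Q = K * Hb^2.5 * sin(2 * alpha_b)
Hb^2.5 = 0.62^2.5 = 0.302677
sin(2 * 28.6) = sin(57.2) = 0.840567
Q = 0.41 * 0.302677 * 0.840567
Q = 0.1043 m^3/s

0.1043


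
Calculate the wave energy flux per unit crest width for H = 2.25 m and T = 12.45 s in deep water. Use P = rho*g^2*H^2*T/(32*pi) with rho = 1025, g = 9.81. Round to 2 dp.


P = rho * g^2 * H^2 * T / (32 * pi)
P = 1025 * 9.81^2 * 2.25^2 * 12.45 / (32 * pi)
P = 1025 * 96.2361 * 5.0625 * 12.45 / 100.53096
P = 61843.84 W/m

61843.84


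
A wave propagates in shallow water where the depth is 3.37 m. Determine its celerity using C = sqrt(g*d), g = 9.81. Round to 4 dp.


Using the shallow-water approximation:
C = sqrt(g * d) = sqrt(9.81 * 3.37)
C = sqrt(33.0597)
C = 5.7498 m/s

5.7498


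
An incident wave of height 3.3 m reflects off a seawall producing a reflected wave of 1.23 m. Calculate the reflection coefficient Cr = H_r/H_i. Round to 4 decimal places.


Cr = H_r / H_i
Cr = 1.23 / 3.3
Cr = 0.3727

0.3727


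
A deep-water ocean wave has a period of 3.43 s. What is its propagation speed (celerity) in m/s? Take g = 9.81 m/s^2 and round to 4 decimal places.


We use the deep-water celerity formula:
C = g * T / (2 * pi)
C = 9.81 * 3.43 / (2 * 3.14159...)
C = 33.648300 / 6.283185
C = 5.3553 m/s

5.3553


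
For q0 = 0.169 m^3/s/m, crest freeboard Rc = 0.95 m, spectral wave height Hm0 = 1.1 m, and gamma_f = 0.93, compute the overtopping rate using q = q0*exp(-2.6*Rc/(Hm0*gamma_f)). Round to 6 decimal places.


q = q0 * exp(-2.6 * Rc / (Hm0 * gamma_f))
Exponent = -2.6 * 0.95 / (1.1 * 0.93)
= -2.6 * 0.95 / 1.0230
= -2.414467
exp(-2.414467) = 0.089415
q = 0.169 * 0.089415
q = 0.015111 m^3/s/m

0.015111


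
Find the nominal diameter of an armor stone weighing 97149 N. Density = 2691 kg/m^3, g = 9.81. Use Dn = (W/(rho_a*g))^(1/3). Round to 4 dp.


V = W / (rho_a * g)
V = 97149 / (2691 * 9.81)
V = 97149 / 26398.71
V = 3.680066 m^3
Dn = V^(1/3) = 3.680066^(1/3)
Dn = 1.5439 m

1.5439


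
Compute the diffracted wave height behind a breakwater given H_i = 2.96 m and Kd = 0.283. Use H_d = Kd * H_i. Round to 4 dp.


H_d = Kd * H_i
H_d = 0.283 * 2.96
H_d = 0.8377 m

0.8377


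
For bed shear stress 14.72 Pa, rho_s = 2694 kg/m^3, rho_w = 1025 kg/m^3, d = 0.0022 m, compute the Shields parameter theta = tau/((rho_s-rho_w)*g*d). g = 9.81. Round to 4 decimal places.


theta = tau / ((rho_s - rho_w) * g * d)
rho_s - rho_w = 2694 - 1025 = 1669
Denominator = 1669 * 9.81 * 0.0022 = 36.020358
theta = 14.72 / 36.020358
theta = 0.4087

0.4087


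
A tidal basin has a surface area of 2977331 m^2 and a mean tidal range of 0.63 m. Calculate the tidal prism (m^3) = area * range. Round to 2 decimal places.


Tidal prism = Area * Tidal range
P = 2977331 * 0.63
P = 1875718.53 m^3

1875718.53


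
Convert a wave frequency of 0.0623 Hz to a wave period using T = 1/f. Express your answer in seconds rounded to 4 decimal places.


T = 1 / f
T = 1 / 0.0623
T = 16.0514 s

16.0514


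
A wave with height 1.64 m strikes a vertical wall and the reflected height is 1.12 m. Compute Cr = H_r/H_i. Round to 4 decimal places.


Cr = H_r / H_i
Cr = 1.12 / 1.64
Cr = 0.6829

0.6829


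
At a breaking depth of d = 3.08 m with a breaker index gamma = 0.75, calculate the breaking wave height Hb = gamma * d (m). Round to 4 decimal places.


Hb = gamma * d
Hb = 0.75 * 3.08
Hb = 2.3100 m

2.3100


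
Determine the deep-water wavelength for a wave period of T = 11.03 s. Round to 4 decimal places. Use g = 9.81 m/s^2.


L0 = g * T^2 / (2 * pi)
L0 = 9.81 * 11.03^2 / (2 * pi)
L0 = 9.81 * 121.6609 / 6.28319
L0 = 1193.4934 / 6.28319
L0 = 189.9504 m

189.9504


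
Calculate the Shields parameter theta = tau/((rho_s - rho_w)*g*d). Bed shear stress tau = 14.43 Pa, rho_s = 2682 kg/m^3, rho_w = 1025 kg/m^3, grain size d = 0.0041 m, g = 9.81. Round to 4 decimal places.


theta = tau / ((rho_s - rho_w) * g * d)
rho_s - rho_w = 2682 - 1025 = 1657
Denominator = 1657 * 9.81 * 0.0041 = 66.646197
theta = 14.43 / 66.646197
theta = 0.2165

0.2165


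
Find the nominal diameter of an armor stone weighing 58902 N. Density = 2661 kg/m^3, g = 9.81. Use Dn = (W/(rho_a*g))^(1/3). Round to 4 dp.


V = W / (rho_a * g)
V = 58902 / (2661 * 9.81)
V = 58902 / 26104.41
V = 2.256400 m^3
Dn = V^(1/3) = 2.256400^(1/3)
Dn = 1.3116 m

1.3116


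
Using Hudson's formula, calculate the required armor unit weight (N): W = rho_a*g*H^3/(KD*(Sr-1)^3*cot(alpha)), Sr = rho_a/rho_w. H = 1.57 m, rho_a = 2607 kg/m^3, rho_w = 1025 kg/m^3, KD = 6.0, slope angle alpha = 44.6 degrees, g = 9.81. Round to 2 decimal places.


Sr = rho_a / rho_w = 2607 / 1025 = 2.543415
(Sr - 1) = 1.543415
(Sr - 1)^3 = 3.676612
cot(44.6) = 1 / tan(44.6) = 1 / 0.986134 = 1.014061
Numerator = 2607 * 9.81 * 1.57^3 = 98971.2364
Denominator = 6.0 * 3.676612 * 1.014061 = 22.369856
W = 98971.2364 / 22.369856
W = 4424.31 N

4424.31


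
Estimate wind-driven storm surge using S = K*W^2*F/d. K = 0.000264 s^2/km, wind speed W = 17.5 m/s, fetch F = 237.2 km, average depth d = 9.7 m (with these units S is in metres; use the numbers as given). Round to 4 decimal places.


S = K * W^2 * F / d
W^2 = 17.5^2 = 306.25
S = 0.000264 * 306.25 * 237.2 / 9.7
Numerator = 0.000264 * 306.25 * 237.2 = 19.177620
S = 19.177620 / 9.7 = 1.9771 m

1.9771


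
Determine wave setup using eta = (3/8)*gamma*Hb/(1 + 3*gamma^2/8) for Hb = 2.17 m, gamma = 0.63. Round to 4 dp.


eta = (3/8) * gamma * Hb / (1 + 3*gamma^2/8)
Numerator = (3/8) * 0.63 * 2.17 = 0.512663
Denominator = 1 + 3*0.63^2/8 = 1 + 0.148838 = 1.148838
eta = 0.512663 / 1.148838
eta = 0.4462 m

0.4462


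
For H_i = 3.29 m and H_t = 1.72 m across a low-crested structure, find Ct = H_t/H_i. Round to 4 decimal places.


Ct = H_t / H_i
Ct = 1.72 / 3.29
Ct = 0.5228

0.5228


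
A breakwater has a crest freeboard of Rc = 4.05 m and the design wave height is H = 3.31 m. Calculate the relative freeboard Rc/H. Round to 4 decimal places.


Relative freeboard = Rc / H
= 4.05 / 3.31
= 1.2236

1.2236


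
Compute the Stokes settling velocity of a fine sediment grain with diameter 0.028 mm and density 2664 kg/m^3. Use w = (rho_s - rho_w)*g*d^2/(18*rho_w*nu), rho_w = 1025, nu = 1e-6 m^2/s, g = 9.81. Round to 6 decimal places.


w = (rho_s - rho_w) * g * d^2 / (18 * rho_w * nu)
d = 0.028 mm = 0.000028 m
rho_s - rho_w = 2664 - 1025 = 1639
Numerator = 1639 * 9.81 * (0.000028)^2 = 0.000012605615
Denominator = 18 * 1025 * 1e-6 = 0.018450
w = 0.000683 m/s

0.000683


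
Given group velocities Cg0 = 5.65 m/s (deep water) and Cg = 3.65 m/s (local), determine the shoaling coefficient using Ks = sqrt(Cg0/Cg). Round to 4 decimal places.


Ks = sqrt(Cg0 / Cg)
Ks = sqrt(5.65 / 3.65)
Ks = sqrt(1.5479)
Ks = 1.2442

1.2442


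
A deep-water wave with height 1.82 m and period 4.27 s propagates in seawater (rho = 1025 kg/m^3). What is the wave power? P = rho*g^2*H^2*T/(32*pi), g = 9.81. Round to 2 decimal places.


P = rho * g^2 * H^2 * T / (32 * pi)
P = 1025 * 9.81^2 * 1.82^2 * 4.27 / (32 * pi)
P = 1025 * 96.2361 * 3.3124 * 4.27 / 100.53096
P = 13878.19 W/m

13878.19


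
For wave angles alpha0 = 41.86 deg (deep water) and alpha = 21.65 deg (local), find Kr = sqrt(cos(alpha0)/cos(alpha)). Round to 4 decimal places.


Kr = sqrt(cos(alpha0) / cos(alpha))
cos(41.86) = 0.744778
cos(21.65) = 0.929455
Kr = sqrt(0.744778 / 0.929455)
Kr = sqrt(0.801306)
Kr = 0.8952

0.8952


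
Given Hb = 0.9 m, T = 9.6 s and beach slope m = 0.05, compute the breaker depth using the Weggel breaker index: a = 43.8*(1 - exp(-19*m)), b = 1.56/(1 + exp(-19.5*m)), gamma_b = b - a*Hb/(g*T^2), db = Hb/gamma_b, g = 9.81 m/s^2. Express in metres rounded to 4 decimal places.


a = 43.8 * (1 - exp(-19 * m))
exp(-19 * 0.05) = exp(-0.9500) = 0.386741
a = 43.8 * (1 - 0.386741) = 26.860743
b = 1.56 / (1 + exp(-19.5 * m))
exp(-19.5 * 0.05) = exp(-0.9750) = 0.377192
b = 1.56 / (1 + 0.377192) = 1.132739
Hb / (g * T^2) = 0.9 / (9.81 * 9.6^2) = 0.9 / 904.0896 = 0.00099548
gamma_b = b - a * Hb/(g*T^2) = 1.132739 - 26.860743 * 0.00099548 = 1.106000
db = Hb / gamma_b = 0.9 / 1.106000
db = 0.8137 m

0.8137


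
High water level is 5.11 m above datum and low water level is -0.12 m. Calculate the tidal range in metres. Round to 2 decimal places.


Tidal range = High water - Low water
Tidal range = 5.11 - (-0.12)
Tidal range = 5.23 m

5.23


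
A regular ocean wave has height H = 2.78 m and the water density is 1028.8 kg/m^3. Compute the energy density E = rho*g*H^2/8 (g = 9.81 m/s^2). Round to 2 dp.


E = (1/8) * rho * g * H^2
E = (1/8) * 1028.8 * 9.81 * 2.78^2
E = 0.125 * 1028.8 * 9.81 * 7.7284
E = 9749.89 J/m^2

9749.89


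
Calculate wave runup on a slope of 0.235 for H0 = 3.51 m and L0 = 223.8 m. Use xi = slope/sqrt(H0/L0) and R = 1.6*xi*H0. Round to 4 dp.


xi = slope / sqrt(H0/L0)
H0/L0 = 3.51/223.8 = 0.015684
sqrt(0.015684) = 0.125234
xi = 0.235 / 0.125234 = 1.876482
R = 1.6 * xi * H0 = 1.6 * 1.876482 * 3.51
R = 10.5383 m

10.5383


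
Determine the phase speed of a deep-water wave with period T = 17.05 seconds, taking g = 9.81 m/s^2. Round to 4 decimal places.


We use the deep-water celerity formula:
C = g * T / (2 * pi)
C = 9.81 * 17.05 / (2 * 3.14159...)
C = 167.260500 / 6.283185
C = 26.6203 m/s

26.6203


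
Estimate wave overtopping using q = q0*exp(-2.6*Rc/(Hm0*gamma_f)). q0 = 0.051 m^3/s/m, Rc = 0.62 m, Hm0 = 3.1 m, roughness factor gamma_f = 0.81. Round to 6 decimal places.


q = q0 * exp(-2.6 * Rc / (Hm0 * gamma_f))
Exponent = -2.6 * 0.62 / (3.1 * 0.81)
= -2.6 * 0.62 / 2.5110
= -0.641975
exp(-0.641975) = 0.526252
q = 0.051 * 0.526252
q = 0.026839 m^3/s/m

0.026839


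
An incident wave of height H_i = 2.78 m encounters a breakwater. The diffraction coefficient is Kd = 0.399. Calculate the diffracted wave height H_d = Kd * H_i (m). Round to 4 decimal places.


H_d = Kd * H_i
H_d = 0.399 * 2.78
H_d = 1.1092 m

1.1092


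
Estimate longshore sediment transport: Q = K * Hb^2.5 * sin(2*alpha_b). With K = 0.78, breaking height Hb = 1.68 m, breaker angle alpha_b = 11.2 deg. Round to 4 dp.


Q = K * Hb^2.5 * sin(2 * alpha_b)
Hb^2.5 = 1.68^2.5 = 3.658249
sin(2 * 11.2) = sin(22.4) = 0.381070
Q = 0.78 * 3.658249 * 0.381070
Q = 1.0874 m^3/s

1.0874


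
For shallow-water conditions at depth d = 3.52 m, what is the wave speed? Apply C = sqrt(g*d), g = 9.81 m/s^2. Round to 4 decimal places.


Using the shallow-water approximation:
C = sqrt(g * d) = sqrt(9.81 * 3.52)
C = sqrt(34.5312)
C = 5.8763 m/s

5.8763


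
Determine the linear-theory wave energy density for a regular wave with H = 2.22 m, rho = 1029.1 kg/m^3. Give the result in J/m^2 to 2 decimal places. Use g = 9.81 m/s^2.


E = (1/8) * rho * g * H^2
E = (1/8) * 1029.1 * 9.81 * 2.22^2
E = 0.125 * 1029.1 * 9.81 * 4.9284
E = 6219.31 J/m^2

6219.31


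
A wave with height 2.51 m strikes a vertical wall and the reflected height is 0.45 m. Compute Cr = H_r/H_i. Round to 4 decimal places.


Cr = H_r / H_i
Cr = 0.45 / 2.51
Cr = 0.1793

0.1793


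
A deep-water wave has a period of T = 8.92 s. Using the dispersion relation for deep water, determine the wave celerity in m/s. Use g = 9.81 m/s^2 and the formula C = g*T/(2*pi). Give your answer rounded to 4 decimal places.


We use the deep-water celerity formula:
C = g * T / (2 * pi)
C = 9.81 * 8.92 / (2 * 3.14159...)
C = 87.505200 / 6.283185
C = 13.9269 m/s

13.9269


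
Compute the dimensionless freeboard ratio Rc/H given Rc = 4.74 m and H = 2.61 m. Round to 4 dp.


Relative freeboard = Rc / H
= 4.74 / 2.61
= 1.8161

1.8161


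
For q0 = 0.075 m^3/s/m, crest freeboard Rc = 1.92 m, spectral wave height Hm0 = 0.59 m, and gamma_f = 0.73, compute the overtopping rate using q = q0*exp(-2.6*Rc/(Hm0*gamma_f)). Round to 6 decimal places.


q = q0 * exp(-2.6 * Rc / (Hm0 * gamma_f))
Exponent = -2.6 * 1.92 / (0.59 * 0.73)
= -2.6 * 1.92 / 0.4307
= -11.590434
exp(-11.590434) = 0.000009
q = 0.075 * 0.000009
q = 0.000001 m^3/s/m

0.000001


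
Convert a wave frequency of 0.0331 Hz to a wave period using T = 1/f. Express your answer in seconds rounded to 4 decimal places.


T = 1 / f
T = 1 / 0.0331
T = 30.2115 s

30.2115


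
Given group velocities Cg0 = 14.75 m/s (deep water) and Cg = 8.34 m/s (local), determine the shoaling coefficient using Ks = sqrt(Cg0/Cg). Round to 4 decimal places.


Ks = sqrt(Cg0 / Cg)
Ks = sqrt(14.75 / 8.34)
Ks = sqrt(1.7686)
Ks = 1.3299

1.3299


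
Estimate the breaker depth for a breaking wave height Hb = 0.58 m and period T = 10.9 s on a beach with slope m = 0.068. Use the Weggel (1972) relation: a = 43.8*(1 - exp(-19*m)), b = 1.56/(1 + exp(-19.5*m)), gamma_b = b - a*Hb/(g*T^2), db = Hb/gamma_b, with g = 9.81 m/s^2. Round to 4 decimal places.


a = 43.8 * (1 - exp(-19 * m))
exp(-19 * 0.068) = exp(-1.2920) = 0.274721
a = 43.8 * (1 - 0.274721) = 31.767229
b = 1.56 / (1 + exp(-19.5 * m))
exp(-19.5 * 0.068) = exp(-1.3260) = 0.265537
b = 1.56 / (1 + 0.265537) = 1.232678
Hb / (g * T^2) = 0.58 / (9.81 * 10.9^2) = 0.58 / 1165.5261 = 0.00049763
gamma_b = b - a * Hb/(g*T^2) = 1.232678 - 31.767229 * 0.00049763 = 1.216870
db = Hb / gamma_b = 0.58 / 1.216870
db = 0.4766 m

0.4766


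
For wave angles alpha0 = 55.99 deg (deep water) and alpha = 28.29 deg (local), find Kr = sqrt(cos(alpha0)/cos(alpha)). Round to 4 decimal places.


Kr = sqrt(cos(alpha0) / cos(alpha))
cos(55.99) = 0.559338
cos(28.29) = 0.880560
Kr = sqrt(0.559338 / 0.880560)
Kr = sqrt(0.635207)
Kr = 0.7970

0.7970


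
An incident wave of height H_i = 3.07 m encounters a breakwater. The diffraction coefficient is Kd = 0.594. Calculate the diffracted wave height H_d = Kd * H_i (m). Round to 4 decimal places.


H_d = Kd * H_i
H_d = 0.594 * 3.07
H_d = 1.8236 m

1.8236


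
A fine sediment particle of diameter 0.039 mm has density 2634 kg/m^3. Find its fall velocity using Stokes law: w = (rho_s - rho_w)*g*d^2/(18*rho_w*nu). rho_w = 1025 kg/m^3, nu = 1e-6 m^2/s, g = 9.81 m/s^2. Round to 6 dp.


w = (rho_s - rho_w) * g * d^2 / (18 * rho_w * nu)
d = 0.039 mm = 0.000039 m
rho_s - rho_w = 2634 - 1025 = 1609
Numerator = 1609 * 9.81 * (0.000039)^2 = 0.000024007905
Denominator = 18 * 1025 * 1e-6 = 0.018450
w = 0.001301 m/s

0.001301


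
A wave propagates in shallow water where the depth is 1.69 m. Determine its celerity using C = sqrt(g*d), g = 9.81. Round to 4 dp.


Using the shallow-water approximation:
C = sqrt(g * d) = sqrt(9.81 * 1.69)
C = sqrt(16.5789)
C = 4.0717 m/s

4.0717


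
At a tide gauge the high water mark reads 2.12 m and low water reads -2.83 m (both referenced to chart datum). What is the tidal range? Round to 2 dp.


Tidal range = High water - Low water
Tidal range = 2.12 - (-2.83)
Tidal range = 4.95 m

4.95


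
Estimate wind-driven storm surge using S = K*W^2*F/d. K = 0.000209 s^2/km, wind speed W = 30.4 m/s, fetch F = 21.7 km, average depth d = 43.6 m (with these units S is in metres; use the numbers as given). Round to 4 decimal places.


S = K * W^2 * F / d
W^2 = 30.4^2 = 924.16
S = 0.000209 * 924.16 * 21.7 / 43.6
Numerator = 0.000209 * 924.16 * 21.7 = 4.191343
S = 4.191343 / 43.6 = 0.0961 m

0.0961


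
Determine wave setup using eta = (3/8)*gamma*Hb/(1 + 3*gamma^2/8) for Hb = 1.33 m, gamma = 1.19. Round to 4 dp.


eta = (3/8) * gamma * Hb / (1 + 3*gamma^2/8)
Numerator = (3/8) * 1.19 * 1.33 = 0.593512
Denominator = 1 + 3*1.19^2/8 = 1 + 0.531038 = 1.531038
eta = 0.593512 / 1.531038
eta = 0.3877 m

0.3877


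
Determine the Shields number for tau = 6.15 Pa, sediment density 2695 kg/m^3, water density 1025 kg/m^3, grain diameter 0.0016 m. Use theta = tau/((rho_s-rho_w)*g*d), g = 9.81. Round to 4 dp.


theta = tau / ((rho_s - rho_w) * g * d)
rho_s - rho_w = 2695 - 1025 = 1670
Denominator = 1670 * 9.81 * 0.0016 = 26.212320
theta = 6.15 / 26.212320
theta = 0.2346

0.2346


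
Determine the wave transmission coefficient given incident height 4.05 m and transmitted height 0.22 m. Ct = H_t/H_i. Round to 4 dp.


Ct = H_t / H_i
Ct = 0.22 / 4.05
Ct = 0.0543

0.0543


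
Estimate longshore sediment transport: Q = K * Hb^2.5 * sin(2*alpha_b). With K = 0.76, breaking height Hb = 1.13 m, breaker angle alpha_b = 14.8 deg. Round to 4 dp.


Q = K * Hb^2.5 * sin(2 * alpha_b)
Hb^2.5 = 1.13^2.5 = 1.357363
sin(2 * 14.8) = sin(29.6) = 0.493942
Q = 0.76 * 1.357363 * 0.493942
Q = 0.5095 m^3/s

0.5095


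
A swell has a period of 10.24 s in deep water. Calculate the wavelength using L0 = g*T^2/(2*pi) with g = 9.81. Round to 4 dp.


L0 = g * T^2 / (2 * pi)
L0 = 9.81 * 10.24^2 / (2 * pi)
L0 = 9.81 * 104.8576 / 6.28319
L0 = 1028.6531 / 6.28319
L0 = 163.7152 m

163.7152


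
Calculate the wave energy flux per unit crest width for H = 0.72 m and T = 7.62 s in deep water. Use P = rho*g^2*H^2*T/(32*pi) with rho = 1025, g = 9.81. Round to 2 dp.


P = rho * g^2 * H^2 * T / (32 * pi)
P = 1025 * 9.81^2 * 0.72^2 * 7.62 / (32 * pi)
P = 1025 * 96.2361 * 0.5184 * 7.62 / 100.53096
P = 3875.98 W/m

3875.98


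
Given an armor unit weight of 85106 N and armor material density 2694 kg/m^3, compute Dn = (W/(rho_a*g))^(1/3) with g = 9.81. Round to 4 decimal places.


V = W / (rho_a * g)
V = 85106 / (2694 * 9.81)
V = 85106 / 26428.14
V = 3.220280 m^3
Dn = V^(1/3) = 3.220280^(1/3)
Dn = 1.4767 m

1.4767


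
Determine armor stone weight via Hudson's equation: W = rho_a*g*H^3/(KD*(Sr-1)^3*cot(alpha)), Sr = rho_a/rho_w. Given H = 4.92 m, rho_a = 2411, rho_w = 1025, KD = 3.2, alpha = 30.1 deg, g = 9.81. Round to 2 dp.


Sr = rho_a / rho_w = 2411 / 1025 = 2.352195
(Sr - 1) = 1.352195
(Sr - 1)^3 = 2.472396
cot(30.1) = 1 / tan(30.1) = 1 / 0.579680 = 1.725091
Numerator = 2411 * 9.81 * 4.92^3 = 2816835.7636
Denominator = 3.2 * 2.472396 * 1.725091 = 13.648344
W = 2816835.7636 / 13.648344
W = 206386.63 N

206386.63


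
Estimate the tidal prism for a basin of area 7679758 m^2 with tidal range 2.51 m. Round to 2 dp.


Tidal prism = Area * Tidal range
P = 7679758 * 2.51
P = 19276192.58 m^3

19276192.58


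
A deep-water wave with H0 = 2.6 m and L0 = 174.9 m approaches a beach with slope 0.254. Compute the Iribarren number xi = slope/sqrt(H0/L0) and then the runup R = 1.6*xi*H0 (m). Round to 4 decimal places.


xi = slope / sqrt(H0/L0)
H0/L0 = 2.6/174.9 = 0.014866
sqrt(0.014866) = 0.121925
xi = 0.254 / 0.121925 = 2.083253
R = 1.6 * xi * H0 = 1.6 * 2.083253 * 2.6
R = 8.6663 m

8.6663


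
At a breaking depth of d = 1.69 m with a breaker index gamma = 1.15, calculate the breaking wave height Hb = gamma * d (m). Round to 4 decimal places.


Hb = gamma * d
Hb = 1.15 * 1.69
Hb = 1.9435 m

1.9435


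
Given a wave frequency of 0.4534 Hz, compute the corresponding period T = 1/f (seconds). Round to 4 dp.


T = 1 / f
T = 1 / 0.4534
T = 2.2056 s

2.2056


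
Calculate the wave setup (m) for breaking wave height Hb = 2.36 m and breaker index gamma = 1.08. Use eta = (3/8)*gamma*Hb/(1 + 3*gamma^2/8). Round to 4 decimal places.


eta = (3/8) * gamma * Hb / (1 + 3*gamma^2/8)
Numerator = (3/8) * 1.08 * 2.36 = 0.955800
Denominator = 1 + 3*1.08^2/8 = 1 + 0.437400 = 1.437400
eta = 0.955800 / 1.437400
eta = 0.6650 m

0.6650


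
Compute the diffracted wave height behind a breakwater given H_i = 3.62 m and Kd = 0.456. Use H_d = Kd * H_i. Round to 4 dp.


H_d = Kd * H_i
H_d = 0.456 * 3.62
H_d = 1.6507 m

1.6507


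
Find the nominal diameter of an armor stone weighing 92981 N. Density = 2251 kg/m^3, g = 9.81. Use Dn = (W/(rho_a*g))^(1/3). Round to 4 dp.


V = W / (rho_a * g)
V = 92981 / (2251 * 9.81)
V = 92981 / 22082.31
V = 4.210655 m^3
Dn = V^(1/3) = 4.210655^(1/3)
Dn = 1.6148 m

1.6148


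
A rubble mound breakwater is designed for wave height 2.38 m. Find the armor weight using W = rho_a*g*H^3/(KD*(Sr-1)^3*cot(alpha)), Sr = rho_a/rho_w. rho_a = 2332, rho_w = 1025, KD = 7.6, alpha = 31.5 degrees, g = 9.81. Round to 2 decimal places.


Sr = rho_a / rho_w = 2332 / 1025 = 2.275122
(Sr - 1) = 1.275122
(Sr - 1)^3 = 2.073267
cot(31.5) = 1 / tan(31.5) = 1 / 0.612801 = 1.631852
Numerator = 2332 * 9.81 * 2.38^3 = 308409.9810
Denominator = 7.6 * 2.073267 * 1.631852 = 25.712804
W = 308409.9810 / 25.712804
W = 11994.41 N

11994.41


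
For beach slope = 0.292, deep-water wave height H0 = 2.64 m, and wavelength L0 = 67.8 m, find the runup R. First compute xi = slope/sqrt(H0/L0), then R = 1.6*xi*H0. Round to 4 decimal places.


xi = slope / sqrt(H0/L0)
H0/L0 = 2.64/67.8 = 0.038938
sqrt(0.038938) = 0.197327
xi = 0.292 / 0.197327 = 1.479775
R = 1.6 * xi * H0 = 1.6 * 1.479775 * 2.64
R = 6.2506 m

6.2506


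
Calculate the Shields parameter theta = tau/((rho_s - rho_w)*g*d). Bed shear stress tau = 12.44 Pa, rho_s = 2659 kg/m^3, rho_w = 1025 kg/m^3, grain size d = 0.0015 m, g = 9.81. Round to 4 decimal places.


theta = tau / ((rho_s - rho_w) * g * d)
rho_s - rho_w = 2659 - 1025 = 1634
Denominator = 1634 * 9.81 * 0.0015 = 24.044310
theta = 12.44 / 24.044310
theta = 0.5174

0.5174


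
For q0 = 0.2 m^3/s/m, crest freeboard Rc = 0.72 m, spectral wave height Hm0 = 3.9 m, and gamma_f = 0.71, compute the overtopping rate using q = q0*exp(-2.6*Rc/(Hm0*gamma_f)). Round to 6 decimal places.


q = q0 * exp(-2.6 * Rc / (Hm0 * gamma_f))
Exponent = -2.6 * 0.72 / (3.9 * 0.71)
= -2.6 * 0.72 / 2.7690
= -0.676056
exp(-0.676056) = 0.508619
q = 0.2 * 0.508619
q = 0.101724 m^3/s/m

0.101724


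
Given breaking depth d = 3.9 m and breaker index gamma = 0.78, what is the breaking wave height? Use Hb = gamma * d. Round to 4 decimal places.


Hb = gamma * d
Hb = 0.78 * 3.9
Hb = 3.0420 m

3.0420


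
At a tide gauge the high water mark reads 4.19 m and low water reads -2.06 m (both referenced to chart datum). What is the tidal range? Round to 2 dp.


Tidal range = High water - Low water
Tidal range = 4.19 - (-2.06)
Tidal range = 6.25 m

6.25


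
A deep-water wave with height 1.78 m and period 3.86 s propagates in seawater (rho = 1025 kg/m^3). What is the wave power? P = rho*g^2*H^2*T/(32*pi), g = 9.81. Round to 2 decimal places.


P = rho * g^2 * H^2 * T / (32 * pi)
P = 1025 * 9.81^2 * 1.78^2 * 3.86 / (32 * pi)
P = 1025 * 96.2361 * 3.1684 * 3.86 / 100.53096
P = 12000.22 W/m

12000.22


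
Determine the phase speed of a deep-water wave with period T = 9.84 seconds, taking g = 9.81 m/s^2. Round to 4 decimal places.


We use the deep-water celerity formula:
C = g * T / (2 * pi)
C = 9.81 * 9.84 / (2 * 3.14159...)
C = 96.530400 / 6.283185
C = 15.3633 m/s

15.3633


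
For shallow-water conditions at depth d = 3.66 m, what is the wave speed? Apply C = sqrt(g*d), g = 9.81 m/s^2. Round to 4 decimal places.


Using the shallow-water approximation:
C = sqrt(g * d) = sqrt(9.81 * 3.66)
C = sqrt(35.9046)
C = 5.9920 m/s

5.9920


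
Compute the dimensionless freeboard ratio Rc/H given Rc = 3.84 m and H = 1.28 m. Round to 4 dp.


Relative freeboard = Rc / H
= 3.84 / 1.28
= 3.0000

3.0000


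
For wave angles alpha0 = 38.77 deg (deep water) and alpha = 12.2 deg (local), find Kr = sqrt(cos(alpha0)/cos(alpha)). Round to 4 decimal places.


Kr = sqrt(cos(alpha0) / cos(alpha))
cos(38.77) = 0.779666
cos(12.2) = 0.977416
Kr = sqrt(0.779666 / 0.977416)
Kr = sqrt(0.797681)
Kr = 0.8931

0.8931


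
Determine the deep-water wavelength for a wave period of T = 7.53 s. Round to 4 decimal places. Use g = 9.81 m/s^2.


L0 = g * T^2 / (2 * pi)
L0 = 9.81 * 7.53^2 / (2 * pi)
L0 = 9.81 * 56.7009 / 6.28319
L0 = 556.2358 / 6.28319
L0 = 88.5277 m

88.5277


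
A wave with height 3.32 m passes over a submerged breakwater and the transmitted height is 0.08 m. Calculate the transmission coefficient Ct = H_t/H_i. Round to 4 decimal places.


Ct = H_t / H_i
Ct = 0.08 / 3.32
Ct = 0.0241

0.0241


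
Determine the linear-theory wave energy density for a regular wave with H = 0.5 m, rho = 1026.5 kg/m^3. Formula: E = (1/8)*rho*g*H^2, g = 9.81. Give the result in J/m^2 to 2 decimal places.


E = (1/8) * rho * g * H^2
E = (1/8) * 1026.5 * 9.81 * 0.5^2
E = 0.125 * 1026.5 * 9.81 * 0.2500
E = 314.69 J/m^2

314.69


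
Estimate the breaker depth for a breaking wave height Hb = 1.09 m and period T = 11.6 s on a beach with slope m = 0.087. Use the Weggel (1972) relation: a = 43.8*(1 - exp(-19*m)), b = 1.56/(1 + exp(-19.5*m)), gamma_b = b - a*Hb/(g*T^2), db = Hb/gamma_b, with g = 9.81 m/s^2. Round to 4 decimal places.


a = 43.8 * (1 - exp(-19 * m))
exp(-19 * 0.087) = exp(-1.6530) = 0.191475
a = 43.8 * (1 - 0.191475) = 35.413412
b = 1.56 / (1 + exp(-19.5 * m))
exp(-19.5 * 0.087) = exp(-1.6965) = 0.183324
b = 1.56 / (1 + 0.183324) = 1.318320
Hb / (g * T^2) = 1.09 / (9.81 * 11.6^2) = 1.09 / 1320.0336 = 0.00082574
gamma_b = b - a * Hb/(g*T^2) = 1.318320 - 35.413412 * 0.00082574 = 1.289078
db = Hb / gamma_b = 1.09 / 1.289078
db = 0.8456 m

0.8456


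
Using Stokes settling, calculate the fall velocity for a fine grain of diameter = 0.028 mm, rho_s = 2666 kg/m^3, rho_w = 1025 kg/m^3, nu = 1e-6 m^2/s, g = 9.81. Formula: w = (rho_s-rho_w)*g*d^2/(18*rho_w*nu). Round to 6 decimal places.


w = (rho_s - rho_w) * g * d^2 / (18 * rho_w * nu)
d = 0.028 mm = 0.000028 m
rho_s - rho_w = 2666 - 1025 = 1641
Numerator = 1641 * 9.81 * (0.000028)^2 = 0.000012620997
Denominator = 18 * 1025 * 1e-6 = 0.018450
w = 0.000684 m/s

0.000684


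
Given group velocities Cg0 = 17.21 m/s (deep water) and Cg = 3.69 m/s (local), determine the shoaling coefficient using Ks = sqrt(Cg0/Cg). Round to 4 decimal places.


Ks = sqrt(Cg0 / Cg)
Ks = sqrt(17.21 / 3.69)
Ks = sqrt(4.6640)
Ks = 2.1596

2.1596


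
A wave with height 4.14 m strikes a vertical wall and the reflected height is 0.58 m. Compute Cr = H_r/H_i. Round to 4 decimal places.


Cr = H_r / H_i
Cr = 0.58 / 4.14
Cr = 0.1401

0.1401


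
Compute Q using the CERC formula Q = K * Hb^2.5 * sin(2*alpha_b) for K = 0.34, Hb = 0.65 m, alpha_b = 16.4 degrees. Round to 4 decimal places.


Q = K * Hb^2.5 * sin(2 * alpha_b)
Hb^2.5 = 0.65^2.5 = 0.340630
sin(2 * 16.4) = sin(32.8) = 0.541708
Q = 0.34 * 0.340630 * 0.541708
Q = 0.0627 m^3/s

0.0627


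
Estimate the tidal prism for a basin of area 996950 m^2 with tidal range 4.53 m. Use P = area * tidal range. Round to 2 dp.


Tidal prism = Area * Tidal range
P = 996950 * 4.53
P = 4516183.50 m^3

4516183.50


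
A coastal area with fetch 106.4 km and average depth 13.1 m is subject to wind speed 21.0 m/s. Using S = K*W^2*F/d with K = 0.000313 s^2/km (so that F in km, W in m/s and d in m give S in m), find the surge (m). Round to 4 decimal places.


S = K * W^2 * F / d
W^2 = 21.0^2 = 441.00
S = 0.000313 * 441.00 * 106.4 / 13.1
Numerator = 0.000313 * 441.00 * 106.4 = 14.686711
S = 14.686711 / 13.1 = 1.1211 m

1.1211


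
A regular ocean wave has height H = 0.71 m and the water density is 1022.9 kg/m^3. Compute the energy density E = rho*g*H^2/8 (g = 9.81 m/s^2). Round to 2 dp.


E = (1/8) * rho * g * H^2
E = (1/8) * 1022.9 * 9.81 * 0.71^2
E = 0.125 * 1022.9 * 9.81 * 0.5041
E = 632.31 J/m^2

632.31


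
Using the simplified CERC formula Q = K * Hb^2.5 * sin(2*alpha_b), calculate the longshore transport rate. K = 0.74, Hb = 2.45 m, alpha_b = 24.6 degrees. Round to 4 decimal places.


Q = K * Hb^2.5 * sin(2 * alpha_b)
Hb^2.5 = 2.45^2.5 = 9.395399
sin(2 * 24.6) = sin(49.2) = 0.756995
Q = 0.74 * 9.395399 * 0.756995
Q = 5.2631 m^3/s

5.2631


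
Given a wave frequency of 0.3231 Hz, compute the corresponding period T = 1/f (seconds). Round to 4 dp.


T = 1 / f
T = 1 / 0.3231
T = 3.0950 s

3.0950


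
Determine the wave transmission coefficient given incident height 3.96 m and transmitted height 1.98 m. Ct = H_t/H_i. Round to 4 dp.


Ct = H_t / H_i
Ct = 1.98 / 3.96
Ct = 0.5000

0.5000


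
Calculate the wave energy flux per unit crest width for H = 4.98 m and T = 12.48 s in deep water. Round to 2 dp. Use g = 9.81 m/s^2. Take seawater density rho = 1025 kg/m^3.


P = rho * g^2 * H^2 * T / (32 * pi)
P = 1025 * 9.81^2 * 4.98^2 * 12.48 / (32 * pi)
P = 1025 * 96.2361 * 24.8004 * 12.48 / 100.53096
P = 303693.36 W/m

303693.36


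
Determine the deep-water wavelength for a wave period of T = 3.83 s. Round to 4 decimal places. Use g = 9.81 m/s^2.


L0 = g * T^2 / (2 * pi)
L0 = 9.81 * 3.83^2 / (2 * pi)
L0 = 9.81 * 14.6689 / 6.28319
L0 = 143.9019 / 6.28319
L0 = 22.9027 m

22.9027


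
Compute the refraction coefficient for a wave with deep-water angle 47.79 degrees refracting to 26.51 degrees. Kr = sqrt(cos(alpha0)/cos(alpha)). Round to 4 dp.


Kr = sqrt(cos(alpha0) / cos(alpha))
cos(47.79) = 0.671850
cos(26.51) = 0.894856
Kr = sqrt(0.671850 / 0.894856)
Kr = sqrt(0.750791)
Kr = 0.8665

0.8665


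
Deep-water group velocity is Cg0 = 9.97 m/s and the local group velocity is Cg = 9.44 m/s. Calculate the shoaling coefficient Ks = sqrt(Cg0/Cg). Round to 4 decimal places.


Ks = sqrt(Cg0 / Cg)
Ks = sqrt(9.97 / 9.44)
Ks = sqrt(1.0561)
Ks = 1.0277

1.0277


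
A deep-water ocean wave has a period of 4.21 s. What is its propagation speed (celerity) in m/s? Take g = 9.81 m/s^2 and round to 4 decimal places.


We use the deep-water celerity formula:
C = g * T / (2 * pi)
C = 9.81 * 4.21 / (2 * 3.14159...)
C = 41.300100 / 6.283185
C = 6.5731 m/s

6.5731


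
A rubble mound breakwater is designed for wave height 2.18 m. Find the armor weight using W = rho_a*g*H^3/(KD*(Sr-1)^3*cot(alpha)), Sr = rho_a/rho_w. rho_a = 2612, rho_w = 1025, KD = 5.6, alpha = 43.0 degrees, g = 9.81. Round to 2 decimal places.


Sr = rho_a / rho_w = 2612 / 1025 = 2.548293
(Sr - 1) = 1.548293
(Sr - 1)^3 = 3.711583
cot(43.0) = 1 / tan(43.0) = 1 / 0.932515 = 1.072369
Numerator = 2612 * 9.81 * 2.18^3 = 265467.6839
Denominator = 5.6 * 3.711583 * 1.072369 = 22.289039
W = 265467.6839 / 22.289039
W = 11910.23 N

11910.23


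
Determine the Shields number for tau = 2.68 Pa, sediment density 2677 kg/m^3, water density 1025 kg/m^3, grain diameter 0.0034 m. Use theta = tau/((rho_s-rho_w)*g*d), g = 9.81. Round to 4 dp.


theta = tau / ((rho_s - rho_w) * g * d)
rho_s - rho_w = 2677 - 1025 = 1652
Denominator = 1652 * 9.81 * 0.0034 = 55.100808
theta = 2.68 / 55.100808
theta = 0.0486

0.0486


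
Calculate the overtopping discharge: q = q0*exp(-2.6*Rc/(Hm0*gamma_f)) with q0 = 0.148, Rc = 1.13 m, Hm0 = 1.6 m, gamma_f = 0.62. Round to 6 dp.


q = q0 * exp(-2.6 * Rc / (Hm0 * gamma_f))
Exponent = -2.6 * 1.13 / (1.6 * 0.62)
= -2.6 * 1.13 / 0.9920
= -2.961694
exp(-2.961694) = 0.051731
q = 0.148 * 0.051731
q = 0.007656 m^3/s/m

0.007656


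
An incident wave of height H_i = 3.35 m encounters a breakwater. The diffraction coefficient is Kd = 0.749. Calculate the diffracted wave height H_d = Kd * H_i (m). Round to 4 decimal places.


H_d = Kd * H_i
H_d = 0.749 * 3.35
H_d = 2.5092 m

2.5092


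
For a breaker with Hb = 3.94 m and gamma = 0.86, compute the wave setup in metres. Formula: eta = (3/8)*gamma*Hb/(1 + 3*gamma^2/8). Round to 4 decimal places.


eta = (3/8) * gamma * Hb / (1 + 3*gamma^2/8)
Numerator = (3/8) * 0.86 * 3.94 = 1.270650
Denominator = 1 + 3*0.86^2/8 = 1 + 0.277350 = 1.277350
eta = 1.270650 / 1.277350
eta = 0.9948 m

0.9948


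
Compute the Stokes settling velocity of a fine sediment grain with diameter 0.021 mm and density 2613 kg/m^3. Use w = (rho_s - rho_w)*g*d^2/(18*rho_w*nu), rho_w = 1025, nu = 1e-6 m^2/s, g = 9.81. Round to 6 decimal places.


w = (rho_s - rho_w) * g * d^2 / (18 * rho_w * nu)
d = 0.021 mm = 0.000021 m
rho_s - rho_w = 2613 - 1025 = 1588
Numerator = 1588 * 9.81 * (0.000021)^2 = 0.000006870021
Denominator = 18 * 1025 * 1e-6 = 0.018450
w = 0.000372 m/s

0.000372


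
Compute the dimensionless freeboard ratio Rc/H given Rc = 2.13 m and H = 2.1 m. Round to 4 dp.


Relative freeboard = Rc / H
= 2.13 / 2.1
= 1.0143

1.0143


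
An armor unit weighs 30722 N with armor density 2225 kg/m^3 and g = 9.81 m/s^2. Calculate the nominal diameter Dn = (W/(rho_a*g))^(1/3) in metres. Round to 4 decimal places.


V = W / (rho_a * g)
V = 30722 / (2225 * 9.81)
V = 30722 / 21827.25
V = 1.407507 m^3
Dn = V^(1/3) = 1.407507^(1/3)
Dn = 1.1207 m

1.1207


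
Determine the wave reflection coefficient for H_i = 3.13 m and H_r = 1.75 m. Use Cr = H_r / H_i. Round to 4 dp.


Cr = H_r / H_i
Cr = 1.75 / 3.13
Cr = 0.5591

0.5591


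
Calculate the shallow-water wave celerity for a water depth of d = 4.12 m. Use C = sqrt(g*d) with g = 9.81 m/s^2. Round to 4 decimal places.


Using the shallow-water approximation:
C = sqrt(g * d) = sqrt(9.81 * 4.12)
C = sqrt(40.4172)
C = 6.3575 m/s

6.3575


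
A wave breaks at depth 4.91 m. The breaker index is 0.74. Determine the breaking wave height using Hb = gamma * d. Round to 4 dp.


Hb = gamma * d
Hb = 0.74 * 4.91
Hb = 3.6334 m

3.6334


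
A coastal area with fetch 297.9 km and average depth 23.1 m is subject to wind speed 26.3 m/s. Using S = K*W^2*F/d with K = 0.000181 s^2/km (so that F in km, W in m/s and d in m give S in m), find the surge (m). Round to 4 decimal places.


S = K * W^2 * F / d
W^2 = 26.3^2 = 691.69
S = 0.000181 * 691.69 * 297.9 / 23.1
Numerator = 0.000181 * 691.69 * 297.9 = 37.295856
S = 37.295856 / 23.1 = 1.6145 m

1.6145


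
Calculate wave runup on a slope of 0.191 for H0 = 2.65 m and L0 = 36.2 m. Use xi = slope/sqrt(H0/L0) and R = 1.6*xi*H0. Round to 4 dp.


xi = slope / sqrt(H0/L0)
H0/L0 = 2.65/36.2 = 0.073204
sqrt(0.073204) = 0.270563
xi = 0.191 / 0.270563 = 0.705935
R = 1.6 * xi * H0 = 1.6 * 0.705935 * 2.65
R = 2.9932 m

2.9932


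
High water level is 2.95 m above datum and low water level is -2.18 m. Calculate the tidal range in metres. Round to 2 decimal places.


Tidal range = High water - Low water
Tidal range = 2.95 - (-2.18)
Tidal range = 5.13 m

5.13
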